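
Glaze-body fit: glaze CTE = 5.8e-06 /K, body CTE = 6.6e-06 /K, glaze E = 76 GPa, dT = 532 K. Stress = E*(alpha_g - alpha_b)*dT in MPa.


Stress = 76*1000*(5.8e-06 - 6.6e-06)*532 = -32.3 MPa

-32.3


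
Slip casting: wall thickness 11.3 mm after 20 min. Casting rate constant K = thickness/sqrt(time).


K = 11.3 / sqrt(20) = 11.3 / 4.4721 = 2.527 mm/min^0.5

2.527


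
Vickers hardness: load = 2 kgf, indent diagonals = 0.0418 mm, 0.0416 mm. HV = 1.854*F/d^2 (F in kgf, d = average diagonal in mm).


d_avg = (0.0418+0.0416)/2 = 0.0417 mm
HV = 1.854*2/0.0417^2 = 2132

2132


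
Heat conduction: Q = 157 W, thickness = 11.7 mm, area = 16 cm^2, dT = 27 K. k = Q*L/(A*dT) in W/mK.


k = 157*11.7/1000/(16/10000*27) = 42.52 W/mK

42.52


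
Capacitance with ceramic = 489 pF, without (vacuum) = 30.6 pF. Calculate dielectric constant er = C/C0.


er = 489 / 30.6 = 15.98

15.98


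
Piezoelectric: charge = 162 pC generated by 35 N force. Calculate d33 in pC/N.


d33 = 162 / 35 = 4.6 pC/N

4.6


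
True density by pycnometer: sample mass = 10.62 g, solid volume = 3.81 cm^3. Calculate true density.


TD = 10.62 / 3.81 = 2.787 g/cm^3

2.787


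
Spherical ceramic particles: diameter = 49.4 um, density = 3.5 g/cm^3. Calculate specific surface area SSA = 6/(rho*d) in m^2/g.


SSA = 6 / (3.5 * 49.4) = 0.035 m^2/g

0.035


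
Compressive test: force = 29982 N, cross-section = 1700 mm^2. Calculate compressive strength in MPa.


CS = 29982 / 1700 = 17.6 MPa

17.6


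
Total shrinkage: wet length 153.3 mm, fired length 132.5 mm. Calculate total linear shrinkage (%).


TS = (153.3 - 132.5) / 153.3 * 100 = 13.57%

13.57


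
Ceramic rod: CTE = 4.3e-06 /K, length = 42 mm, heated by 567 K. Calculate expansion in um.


dL = 4.3e-06 * 42 * 567 * 1000 = 102.4 um

102.4


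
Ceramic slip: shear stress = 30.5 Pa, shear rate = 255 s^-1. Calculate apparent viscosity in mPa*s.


eta = tau/gamma * 1000 = 30.5/255 * 1000 = 119.6 mPa*s

119.6


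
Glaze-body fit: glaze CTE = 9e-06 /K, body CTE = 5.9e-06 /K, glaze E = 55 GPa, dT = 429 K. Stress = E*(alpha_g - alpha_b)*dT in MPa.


Stress = 55*1000*(9e-06 - 5.9e-06)*429 = 73.1 MPa

73.1


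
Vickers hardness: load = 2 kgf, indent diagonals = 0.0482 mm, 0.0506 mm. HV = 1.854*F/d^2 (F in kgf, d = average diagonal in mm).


d_avg = (0.0482+0.0506)/2 = 0.0494 mm
HV = 1.854*2/0.0494^2 = 1519

1519


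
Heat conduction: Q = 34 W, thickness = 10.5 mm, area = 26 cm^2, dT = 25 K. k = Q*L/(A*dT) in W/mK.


k = 34*10.5/1000/(26/10000*25) = 5.49 W/mK

5.49


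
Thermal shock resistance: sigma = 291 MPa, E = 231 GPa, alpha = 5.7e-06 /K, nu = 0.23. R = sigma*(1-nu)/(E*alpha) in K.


R = 291*(1-0.23)/(231*1000*5.7e-06) = 170 K

170


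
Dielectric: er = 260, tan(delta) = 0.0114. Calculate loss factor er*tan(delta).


Loss = 260 * 0.0114 = 2.964

2.964


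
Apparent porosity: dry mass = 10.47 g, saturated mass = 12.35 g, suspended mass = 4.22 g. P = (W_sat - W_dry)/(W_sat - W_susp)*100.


P = (12.35 - 10.47) / (12.35 - 4.22) * 100 = 1.88 / 8.13 * 100 = 23.1%

23.1


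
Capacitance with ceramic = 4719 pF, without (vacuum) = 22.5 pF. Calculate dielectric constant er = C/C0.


er = 4719 / 22.5 = 209.73

209.73


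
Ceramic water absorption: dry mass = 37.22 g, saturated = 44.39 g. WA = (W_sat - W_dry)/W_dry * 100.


WA = (44.39 - 37.22) / 37.22 * 100 = 19.26%

19.26


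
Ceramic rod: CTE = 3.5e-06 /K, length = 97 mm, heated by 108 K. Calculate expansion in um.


dL = 3.5e-06 * 97 * 108 * 1000 = 36.666 um

36.666


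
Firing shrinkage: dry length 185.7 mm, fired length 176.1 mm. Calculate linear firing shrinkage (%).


FS = (185.7 - 176.1) / 185.7 * 100 = 5.17%

5.17


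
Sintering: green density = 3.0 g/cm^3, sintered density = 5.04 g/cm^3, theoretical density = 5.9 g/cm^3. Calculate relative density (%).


Relative = 5.04 / 5.9 * 100 = 85.4%

85.4


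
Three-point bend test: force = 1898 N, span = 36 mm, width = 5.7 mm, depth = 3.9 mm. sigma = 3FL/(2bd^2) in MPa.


sigma = 3*1898*36/(2*5.7*3.9^2) = 1182.2 MPa

1182.2


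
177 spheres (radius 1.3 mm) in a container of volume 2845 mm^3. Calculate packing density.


V_sphere = 4/3*pi*1.3^3 = 9.2028 mm^3
Total V = 177*9.2028 = 1628.8956 mm^3
PD = 1628.8956 / 2845 = 0.573

0.573


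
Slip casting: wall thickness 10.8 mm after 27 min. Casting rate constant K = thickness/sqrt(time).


K = 10.8 / sqrt(27) = 10.8 / 5.1962 = 2.078 mm/min^0.5

2.078


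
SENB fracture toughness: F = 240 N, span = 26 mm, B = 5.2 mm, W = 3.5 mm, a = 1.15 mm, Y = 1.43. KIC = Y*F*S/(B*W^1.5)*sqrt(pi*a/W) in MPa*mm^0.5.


KIC = 1.43*240*26/(5.2*3.5^1.5)*sqrt(pi*1.15/3.5) = 266.26

266.26


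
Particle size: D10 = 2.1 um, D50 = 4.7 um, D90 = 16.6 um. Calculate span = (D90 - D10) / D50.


Span = (16.6 - 2.1) / 4.7 = 14.5 / 4.7 = 3.085

3.085


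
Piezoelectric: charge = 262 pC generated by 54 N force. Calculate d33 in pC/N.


d33 = 262 / 54 = 4.9 pC/N

4.9


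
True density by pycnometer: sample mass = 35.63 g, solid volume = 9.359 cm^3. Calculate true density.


TD = 35.63 / 9.359 = 3.807 g/cm^3

3.807


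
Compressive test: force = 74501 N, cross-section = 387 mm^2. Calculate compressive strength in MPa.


CS = 74501 / 387 = 192.5 MPa

192.5


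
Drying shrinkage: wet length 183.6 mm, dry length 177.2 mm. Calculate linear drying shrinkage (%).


DS = (183.6 - 177.2) / 183.6 * 100 = 3.49%

3.49


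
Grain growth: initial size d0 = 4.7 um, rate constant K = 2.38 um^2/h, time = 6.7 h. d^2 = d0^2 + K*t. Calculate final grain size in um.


d^2 = 4.7^2 + 2.38*6.7 = 38.036
d = sqrt(38.036) = 6.17 um

6.17


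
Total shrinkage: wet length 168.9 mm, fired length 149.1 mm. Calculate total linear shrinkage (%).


TS = (168.9 - 149.1) / 168.9 * 100 = 11.72%

11.72


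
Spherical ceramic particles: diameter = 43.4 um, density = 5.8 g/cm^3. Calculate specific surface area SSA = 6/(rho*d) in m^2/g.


SSA = 6 / (5.8 * 43.4) = 0.024 m^2/g

0.024


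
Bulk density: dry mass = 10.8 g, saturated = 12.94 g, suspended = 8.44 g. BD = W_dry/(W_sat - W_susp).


BD = 10.8 / (12.94 - 8.44) = 10.8 / 4.5 = 2.4 g/cm^3

2.4


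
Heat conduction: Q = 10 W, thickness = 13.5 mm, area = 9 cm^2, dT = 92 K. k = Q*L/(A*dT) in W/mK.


k = 10*13.5/1000/(9/10000*92) = 1.63 W/mK

1.63


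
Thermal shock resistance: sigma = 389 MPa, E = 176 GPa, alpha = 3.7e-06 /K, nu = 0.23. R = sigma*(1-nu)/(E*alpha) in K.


R = 389*(1-0.23)/(176*1000*3.7e-06) = 460 K

460


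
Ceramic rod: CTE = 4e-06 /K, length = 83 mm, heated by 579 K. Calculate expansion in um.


dL = 4e-06 * 83 * 579 * 1000 = 192.228 um

192.228


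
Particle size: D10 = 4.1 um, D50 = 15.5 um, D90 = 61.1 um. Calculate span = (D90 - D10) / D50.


Span = (61.1 - 4.1) / 15.5 = 57.0 / 15.5 = 3.677

3.677


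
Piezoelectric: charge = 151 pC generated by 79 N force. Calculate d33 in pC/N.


d33 = 151 / 79 = 1.9 pC/N

1.9


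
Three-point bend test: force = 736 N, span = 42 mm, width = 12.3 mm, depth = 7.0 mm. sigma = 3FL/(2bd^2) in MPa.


sigma = 3*736*42/(2*12.3*7.0^2) = 76.9 MPa

76.9


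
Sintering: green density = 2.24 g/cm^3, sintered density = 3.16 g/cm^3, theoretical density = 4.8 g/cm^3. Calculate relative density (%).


Relative = 3.16 / 4.8 * 100 = 65.8%

65.8


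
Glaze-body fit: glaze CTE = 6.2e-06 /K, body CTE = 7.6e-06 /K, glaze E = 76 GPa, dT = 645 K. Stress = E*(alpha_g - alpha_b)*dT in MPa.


Stress = 76*1000*(6.2e-06 - 7.6e-06)*645 = -68.6 MPa

-68.6


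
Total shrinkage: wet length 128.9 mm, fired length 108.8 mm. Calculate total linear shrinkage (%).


TS = (128.9 - 108.8) / 128.9 * 100 = 15.59%

15.59


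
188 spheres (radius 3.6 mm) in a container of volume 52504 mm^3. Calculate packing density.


V_sphere = 4/3*pi*3.6^3 = 195.4322 mm^3
Total V = 188*195.4322 = 36741.2536 mm^3
PD = 36741.2536 / 52504 = 0.7

0.7


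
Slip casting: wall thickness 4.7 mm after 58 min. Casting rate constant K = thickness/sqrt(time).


K = 4.7 / sqrt(58) = 4.7 / 7.6158 = 0.617 mm/min^0.5

0.617


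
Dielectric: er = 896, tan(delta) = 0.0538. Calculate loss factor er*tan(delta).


Loss = 896 * 0.0538 = 48.205

48.205


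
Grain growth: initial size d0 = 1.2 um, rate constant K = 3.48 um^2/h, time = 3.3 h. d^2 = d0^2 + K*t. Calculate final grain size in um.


d^2 = 1.2^2 + 3.48*3.3 = 12.924
d = sqrt(12.924) = 3.59 um

3.59


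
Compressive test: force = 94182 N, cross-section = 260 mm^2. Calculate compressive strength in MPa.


CS = 94182 / 260 = 362.2 MPa

362.2


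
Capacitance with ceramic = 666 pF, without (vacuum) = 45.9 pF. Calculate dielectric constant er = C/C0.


er = 666 / 45.9 = 14.51

14.51


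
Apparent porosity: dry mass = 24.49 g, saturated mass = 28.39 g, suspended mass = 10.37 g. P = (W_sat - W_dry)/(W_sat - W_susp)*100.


P = (28.39 - 24.49) / (28.39 - 10.37) * 100 = 3.9 / 18.02 * 100 = 21.6%

21.6


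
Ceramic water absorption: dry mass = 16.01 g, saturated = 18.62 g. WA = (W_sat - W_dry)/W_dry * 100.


WA = (18.62 - 16.01) / 16.01 * 100 = 16.3%

16.3


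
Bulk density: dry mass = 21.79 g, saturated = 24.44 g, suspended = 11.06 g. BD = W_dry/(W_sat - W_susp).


BD = 21.79 / (24.44 - 11.06) = 21.79 / 13.38 = 1.629 g/cm^3

1.629


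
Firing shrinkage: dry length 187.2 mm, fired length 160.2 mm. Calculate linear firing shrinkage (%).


FS = (187.2 - 160.2) / 187.2 * 100 = 14.42%

14.42


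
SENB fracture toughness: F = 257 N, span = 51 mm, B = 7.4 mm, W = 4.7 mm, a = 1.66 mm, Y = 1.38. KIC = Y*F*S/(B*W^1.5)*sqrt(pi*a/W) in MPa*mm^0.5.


KIC = 1.38*257*51/(7.4*4.7^1.5)*sqrt(pi*1.66/4.7) = 252.69

252.69


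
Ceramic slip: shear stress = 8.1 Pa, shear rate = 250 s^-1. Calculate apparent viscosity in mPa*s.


eta = tau/gamma * 1000 = 8.1/250 * 1000 = 32.4 mPa*s

32.4


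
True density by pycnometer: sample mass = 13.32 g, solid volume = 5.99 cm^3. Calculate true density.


TD = 13.32 / 5.99 = 2.224 g/cm^3

2.224


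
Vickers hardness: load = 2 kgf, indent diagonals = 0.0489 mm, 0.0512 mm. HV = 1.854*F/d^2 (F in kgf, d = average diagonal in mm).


d_avg = (0.0489+0.0512)/2 = 0.05005 mm
HV = 1.854*2/0.05005^2 = 1480

1480


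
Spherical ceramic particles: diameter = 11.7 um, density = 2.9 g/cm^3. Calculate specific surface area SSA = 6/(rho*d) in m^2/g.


SSA = 6 / (2.9 * 11.7) = 0.177 m^2/g

0.177


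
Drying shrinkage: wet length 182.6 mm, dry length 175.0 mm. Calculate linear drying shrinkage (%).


DS = (182.6 - 175.0) / 182.6 * 100 = 4.16%

4.16


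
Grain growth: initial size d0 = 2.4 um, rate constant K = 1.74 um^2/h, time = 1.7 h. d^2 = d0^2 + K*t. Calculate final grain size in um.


d^2 = 2.4^2 + 1.74*1.7 = 8.718
d = sqrt(8.718) = 2.95 um

2.95


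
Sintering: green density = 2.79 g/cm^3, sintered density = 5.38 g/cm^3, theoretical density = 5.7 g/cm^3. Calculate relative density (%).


Relative = 5.38 / 5.7 * 100 = 94.4%

94.4


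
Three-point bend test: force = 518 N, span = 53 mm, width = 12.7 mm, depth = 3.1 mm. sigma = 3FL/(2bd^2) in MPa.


sigma = 3*518*53/(2*12.7*3.1^2) = 337.4 MPa

337.4


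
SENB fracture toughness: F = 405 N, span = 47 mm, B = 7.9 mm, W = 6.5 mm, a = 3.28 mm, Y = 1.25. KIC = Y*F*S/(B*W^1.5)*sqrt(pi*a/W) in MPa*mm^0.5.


KIC = 1.25*405*47/(7.9*6.5^1.5)*sqrt(pi*3.28/6.5) = 228.83

228.83


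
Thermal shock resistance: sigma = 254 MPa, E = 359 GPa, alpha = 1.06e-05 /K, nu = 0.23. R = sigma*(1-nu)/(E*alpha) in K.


R = 254*(1-0.23)/(359*1000*1.06e-05) = 51 K

51


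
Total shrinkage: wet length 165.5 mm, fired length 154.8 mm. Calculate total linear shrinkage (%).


TS = (165.5 - 154.8) / 165.5 * 100 = 6.47%

6.47


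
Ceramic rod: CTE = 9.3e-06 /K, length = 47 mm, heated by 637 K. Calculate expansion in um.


dL = 9.3e-06 * 47 * 637 * 1000 = 278.433 um

278.433


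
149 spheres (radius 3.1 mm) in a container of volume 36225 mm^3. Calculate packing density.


V_sphere = 4/3*pi*3.1^3 = 124.7882 mm^3
Total V = 149*124.7882 = 18593.4418 mm^3
PD = 18593.4418 / 36225 = 0.513

0.513


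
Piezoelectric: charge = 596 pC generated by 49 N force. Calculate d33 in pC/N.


d33 = 596 / 49 = 12.2 pC/N

12.2


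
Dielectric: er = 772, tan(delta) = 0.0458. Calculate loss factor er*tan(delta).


Loss = 772 * 0.0458 = 35.358

35.358


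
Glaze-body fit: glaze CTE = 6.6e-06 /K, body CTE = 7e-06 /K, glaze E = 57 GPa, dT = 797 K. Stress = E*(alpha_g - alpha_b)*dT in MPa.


Stress = 57*1000*(6.6e-06 - 7e-06)*797 = -18.2 MPa

-18.2


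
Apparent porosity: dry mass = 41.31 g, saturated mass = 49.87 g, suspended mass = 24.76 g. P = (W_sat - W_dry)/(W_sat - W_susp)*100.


P = (49.87 - 41.31) / (49.87 - 24.76) * 100 = 8.56 / 25.11 * 100 = 34.1%

34.1


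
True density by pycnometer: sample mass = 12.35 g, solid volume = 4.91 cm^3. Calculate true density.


TD = 12.35 / 4.91 = 2.515 g/cm^3

2.515


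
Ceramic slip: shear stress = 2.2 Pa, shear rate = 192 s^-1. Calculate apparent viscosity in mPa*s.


eta = tau/gamma * 1000 = 2.2/192 * 1000 = 11.5 mPa*s

11.5


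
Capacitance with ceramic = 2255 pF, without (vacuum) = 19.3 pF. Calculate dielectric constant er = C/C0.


er = 2255 / 19.3 = 116.84

116.84


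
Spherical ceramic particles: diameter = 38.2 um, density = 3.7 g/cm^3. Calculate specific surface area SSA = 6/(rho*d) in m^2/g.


SSA = 6 / (3.7 * 38.2) = 0.042 m^2/g

0.042


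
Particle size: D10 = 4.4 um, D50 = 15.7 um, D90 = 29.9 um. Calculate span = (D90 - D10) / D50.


Span = (29.9 - 4.4) / 15.7 = 25.5 / 15.7 = 1.624

1.624


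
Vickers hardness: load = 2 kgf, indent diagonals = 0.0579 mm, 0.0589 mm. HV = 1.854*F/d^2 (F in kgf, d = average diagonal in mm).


d_avg = (0.0579+0.0589)/2 = 0.0584 mm
HV = 1.854*2/0.0584^2 = 1087

1087


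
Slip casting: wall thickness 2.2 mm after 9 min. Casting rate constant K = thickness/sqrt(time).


K = 2.2 / sqrt(9) = 2.2 / 3.0 = 0.733 mm/min^0.5

0.733


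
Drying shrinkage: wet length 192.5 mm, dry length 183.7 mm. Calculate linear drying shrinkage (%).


DS = (192.5 - 183.7) / 192.5 * 100 = 4.57%

4.57


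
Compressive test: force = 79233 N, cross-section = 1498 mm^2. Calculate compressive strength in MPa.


CS = 79233 / 1498 = 52.9 MPa

52.9


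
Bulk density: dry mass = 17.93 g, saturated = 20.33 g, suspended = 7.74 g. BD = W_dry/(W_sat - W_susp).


BD = 17.93 / (20.33 - 7.74) = 17.93 / 12.59 = 1.424 g/cm^3

1.424


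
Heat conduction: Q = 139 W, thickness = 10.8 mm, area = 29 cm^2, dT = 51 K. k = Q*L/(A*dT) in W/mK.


k = 139*10.8/1000/(29/10000*51) = 10.15 W/mK

10.15


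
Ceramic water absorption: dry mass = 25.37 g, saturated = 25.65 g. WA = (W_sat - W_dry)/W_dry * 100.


WA = (25.65 - 25.37) / 25.37 * 100 = 1.1%

1.1


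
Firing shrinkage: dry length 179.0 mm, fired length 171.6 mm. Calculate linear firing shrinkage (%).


FS = (179.0 - 171.6) / 179.0 * 100 = 4.13%

4.13


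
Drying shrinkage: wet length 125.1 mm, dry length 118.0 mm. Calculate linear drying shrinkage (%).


DS = (125.1 - 118.0) / 125.1 * 100 = 5.68%

5.68


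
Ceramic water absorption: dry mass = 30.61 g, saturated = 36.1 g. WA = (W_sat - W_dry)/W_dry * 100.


WA = (36.1 - 30.61) / 30.61 * 100 = 17.94%

17.94


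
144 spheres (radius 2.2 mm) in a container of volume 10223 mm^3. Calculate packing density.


V_sphere = 4/3*pi*2.2^3 = 44.6022 mm^3
Total V = 144*44.6022 = 6422.7168 mm^3
PD = 6422.7168 / 10223 = 0.628

0.628


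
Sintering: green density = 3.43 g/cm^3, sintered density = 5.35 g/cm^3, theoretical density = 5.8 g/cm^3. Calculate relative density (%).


Relative = 5.35 / 5.8 * 100 = 92.2%

92.2


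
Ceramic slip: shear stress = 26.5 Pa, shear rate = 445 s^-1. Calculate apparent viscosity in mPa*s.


eta = tau/gamma * 1000 = 26.5/445 * 1000 = 59.6 mPa*s

59.6


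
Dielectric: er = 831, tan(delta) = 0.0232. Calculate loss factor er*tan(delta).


Loss = 831 * 0.0232 = 19.279

19.279


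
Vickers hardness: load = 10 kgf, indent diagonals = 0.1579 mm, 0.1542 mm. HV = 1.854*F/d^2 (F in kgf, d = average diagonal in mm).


d_avg = (0.1579+0.1542)/2 = 0.15605 mm
HV = 1.854*10/0.15605^2 = 761

761


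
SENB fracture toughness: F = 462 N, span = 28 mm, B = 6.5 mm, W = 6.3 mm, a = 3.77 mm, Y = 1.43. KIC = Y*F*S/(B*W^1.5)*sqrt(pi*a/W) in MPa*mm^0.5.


KIC = 1.43*462*28/(6.5*6.3^1.5)*sqrt(pi*3.77/6.3) = 246.77

246.77


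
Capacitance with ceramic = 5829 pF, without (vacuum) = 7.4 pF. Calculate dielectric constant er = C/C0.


er = 5829 / 7.4 = 787.7

787.7


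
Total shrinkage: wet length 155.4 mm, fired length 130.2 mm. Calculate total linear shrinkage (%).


TS = (155.4 - 130.2) / 155.4 * 100 = 16.22%

16.22


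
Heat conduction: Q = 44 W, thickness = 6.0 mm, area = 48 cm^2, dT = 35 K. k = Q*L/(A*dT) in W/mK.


k = 44*6.0/1000/(48/10000*35) = 1.57 W/mK

1.57


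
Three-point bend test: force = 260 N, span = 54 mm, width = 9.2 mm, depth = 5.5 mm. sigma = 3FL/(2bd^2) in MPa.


sigma = 3*260*54/(2*9.2*5.5^2) = 75.7 MPa

75.7


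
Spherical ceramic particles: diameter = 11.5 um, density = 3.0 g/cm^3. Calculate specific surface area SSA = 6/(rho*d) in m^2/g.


SSA = 6 / (3.0 * 11.5) = 0.174 m^2/g

0.174


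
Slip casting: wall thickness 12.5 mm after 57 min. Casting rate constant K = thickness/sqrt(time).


K = 12.5 / sqrt(57) = 12.5 / 7.5498 = 1.656 mm/min^0.5

1.656


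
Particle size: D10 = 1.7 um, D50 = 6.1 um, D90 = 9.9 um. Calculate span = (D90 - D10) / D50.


Span = (9.9 - 1.7) / 6.1 = 8.2 / 6.1 = 1.344

1.344


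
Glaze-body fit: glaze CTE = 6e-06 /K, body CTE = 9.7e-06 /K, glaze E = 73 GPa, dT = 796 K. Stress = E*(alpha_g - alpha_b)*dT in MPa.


Stress = 73*1000*(6e-06 - 9.7e-06)*796 = -215.0 MPa

-215.0


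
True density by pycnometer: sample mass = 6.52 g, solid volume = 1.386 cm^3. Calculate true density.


TD = 6.52 / 1.386 = 4.704 g/cm^3

4.704


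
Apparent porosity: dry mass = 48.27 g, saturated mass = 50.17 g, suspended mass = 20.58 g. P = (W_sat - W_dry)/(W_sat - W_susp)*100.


P = (50.17 - 48.27) / (50.17 - 20.58) * 100 = 1.9 / 29.59 * 100 = 6.4%

6.4


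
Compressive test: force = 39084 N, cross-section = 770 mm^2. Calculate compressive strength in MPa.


CS = 39084 / 770 = 50.8 MPa

50.8


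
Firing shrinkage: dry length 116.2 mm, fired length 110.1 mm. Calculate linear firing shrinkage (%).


FS = (116.2 - 110.1) / 116.2 * 100 = 5.25%

5.25


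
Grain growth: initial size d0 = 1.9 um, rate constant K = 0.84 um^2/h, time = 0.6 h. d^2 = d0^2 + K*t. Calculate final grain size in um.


d^2 = 1.9^2 + 0.84*0.6 = 4.114
d = sqrt(4.114) = 2.03 um

2.03


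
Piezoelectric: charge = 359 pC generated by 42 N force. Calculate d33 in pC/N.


d33 = 359 / 42 = 8.5 pC/N

8.5


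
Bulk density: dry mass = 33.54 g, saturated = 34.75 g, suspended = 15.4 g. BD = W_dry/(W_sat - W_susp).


BD = 33.54 / (34.75 - 15.4) = 33.54 / 19.35 = 1.733 g/cm^3

1.733


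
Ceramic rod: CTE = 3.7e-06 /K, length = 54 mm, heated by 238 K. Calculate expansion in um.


dL = 3.7e-06 * 54 * 238 * 1000 = 47.552 um

47.552


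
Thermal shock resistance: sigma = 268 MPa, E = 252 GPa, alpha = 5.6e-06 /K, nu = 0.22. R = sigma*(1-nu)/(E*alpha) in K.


R = 268*(1-0.22)/(252*1000*5.6e-06) = 148 K

148


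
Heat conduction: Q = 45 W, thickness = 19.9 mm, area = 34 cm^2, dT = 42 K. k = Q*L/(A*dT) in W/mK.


k = 45*19.9/1000/(34/10000*42) = 6.27 W/mK

6.27


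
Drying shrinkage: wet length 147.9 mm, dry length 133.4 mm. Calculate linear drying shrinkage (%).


DS = (147.9 - 133.4) / 147.9 * 100 = 9.8%

9.8


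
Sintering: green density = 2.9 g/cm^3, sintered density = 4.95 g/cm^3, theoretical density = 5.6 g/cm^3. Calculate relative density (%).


Relative = 4.95 / 5.6 * 100 = 88.4%

88.4


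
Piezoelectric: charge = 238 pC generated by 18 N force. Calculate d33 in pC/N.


d33 = 238 / 18 = 13.2 pC/N

13.2


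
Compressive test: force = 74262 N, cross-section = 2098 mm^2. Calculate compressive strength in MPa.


CS = 74262 / 2098 = 35.4 MPa

35.4


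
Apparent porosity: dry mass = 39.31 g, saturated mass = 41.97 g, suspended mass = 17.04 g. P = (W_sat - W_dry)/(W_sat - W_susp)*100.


P = (41.97 - 39.31) / (41.97 - 17.04) * 100 = 2.66 / 24.93 * 100 = 10.7%

10.7


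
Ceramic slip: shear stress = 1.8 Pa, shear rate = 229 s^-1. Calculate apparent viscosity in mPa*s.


eta = tau/gamma * 1000 = 1.8/229 * 1000 = 7.9 mPa*s

7.9


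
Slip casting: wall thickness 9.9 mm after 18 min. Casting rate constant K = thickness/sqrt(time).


K = 9.9 / sqrt(18) = 9.9 / 4.2426 = 2.333 mm/min^0.5

2.333


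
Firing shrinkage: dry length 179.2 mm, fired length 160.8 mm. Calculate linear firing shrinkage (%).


FS = (179.2 - 160.8) / 179.2 * 100 = 10.27%

10.27


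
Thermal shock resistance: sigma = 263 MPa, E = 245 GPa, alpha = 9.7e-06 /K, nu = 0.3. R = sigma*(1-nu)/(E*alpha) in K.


R = 263*(1-0.3)/(245*1000*9.7e-06) = 77 K

77


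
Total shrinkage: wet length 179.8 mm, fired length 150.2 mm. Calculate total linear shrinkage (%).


TS = (179.8 - 150.2) / 179.8 * 100 = 16.46%

16.46


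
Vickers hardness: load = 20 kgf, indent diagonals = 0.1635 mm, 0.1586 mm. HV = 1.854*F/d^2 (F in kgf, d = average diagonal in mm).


d_avg = (0.1635+0.1586)/2 = 0.16105 mm
HV = 1.854*20/0.16105^2 = 1430

1430


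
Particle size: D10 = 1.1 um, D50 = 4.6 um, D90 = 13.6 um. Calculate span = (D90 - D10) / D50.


Span = (13.6 - 1.1) / 4.6 = 12.5 / 4.6 = 2.717

2.717


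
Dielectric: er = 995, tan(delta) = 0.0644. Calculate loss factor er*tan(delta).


Loss = 995 * 0.0644 = 64.078

64.078


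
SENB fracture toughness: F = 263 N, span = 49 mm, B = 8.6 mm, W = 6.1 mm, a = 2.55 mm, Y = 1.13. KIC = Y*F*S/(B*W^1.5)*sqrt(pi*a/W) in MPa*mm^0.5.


KIC = 1.13*263*49/(8.6*6.1^1.5)*sqrt(pi*2.55/6.1) = 128.8

128.8


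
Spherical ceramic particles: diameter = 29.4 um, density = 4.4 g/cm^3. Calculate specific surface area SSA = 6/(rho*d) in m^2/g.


SSA = 6 / (4.4 * 29.4) = 0.046 m^2/g

0.046


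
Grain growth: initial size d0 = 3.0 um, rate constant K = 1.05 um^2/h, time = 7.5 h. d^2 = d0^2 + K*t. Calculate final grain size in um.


d^2 = 3.0^2 + 1.05*7.5 = 16.875
d = sqrt(16.875) = 4.11 um

4.11


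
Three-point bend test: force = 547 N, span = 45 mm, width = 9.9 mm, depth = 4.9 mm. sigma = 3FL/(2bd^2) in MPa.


sigma = 3*547*45/(2*9.9*4.9^2) = 155.3 MPa

155.3


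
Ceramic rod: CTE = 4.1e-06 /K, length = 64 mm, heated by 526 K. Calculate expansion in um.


dL = 4.1e-06 * 64 * 526 * 1000 = 138.022 um

138.022


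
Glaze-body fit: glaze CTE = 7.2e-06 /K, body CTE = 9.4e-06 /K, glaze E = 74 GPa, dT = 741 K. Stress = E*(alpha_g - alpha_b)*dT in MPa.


Stress = 74*1000*(7.2e-06 - 9.4e-06)*741 = -120.6 MPa

-120.6


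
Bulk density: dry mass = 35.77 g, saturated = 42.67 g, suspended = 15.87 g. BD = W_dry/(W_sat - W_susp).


BD = 35.77 / (42.67 - 15.87) = 35.77 / 26.8 = 1.335 g/cm^3

1.335


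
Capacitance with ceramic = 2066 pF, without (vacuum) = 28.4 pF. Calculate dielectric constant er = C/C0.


er = 2066 / 28.4 = 72.75

72.75


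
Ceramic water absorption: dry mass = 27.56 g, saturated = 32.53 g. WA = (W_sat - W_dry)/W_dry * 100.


WA = (32.53 - 27.56) / 27.56 * 100 = 18.03%

18.03


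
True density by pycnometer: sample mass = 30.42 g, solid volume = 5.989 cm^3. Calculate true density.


TD = 30.42 / 5.989 = 5.079 g/cm^3

5.079


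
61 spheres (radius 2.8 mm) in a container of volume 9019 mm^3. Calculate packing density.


V_sphere = 4/3*pi*2.8^3 = 91.9523 mm^3
Total V = 61*91.9523 = 5609.0903 mm^3
PD = 5609.0903 / 9019 = 0.622

0.622


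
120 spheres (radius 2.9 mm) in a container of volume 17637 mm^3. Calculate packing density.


V_sphere = 4/3*pi*2.9^3 = 102.1604 mm^3
Total V = 120*102.1604 = 12259.248 mm^3
PD = 12259.248 / 17637 = 0.695

0.695


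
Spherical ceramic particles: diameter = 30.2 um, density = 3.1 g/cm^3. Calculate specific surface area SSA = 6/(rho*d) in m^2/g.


SSA = 6 / (3.1 * 30.2) = 0.064 m^2/g

0.064


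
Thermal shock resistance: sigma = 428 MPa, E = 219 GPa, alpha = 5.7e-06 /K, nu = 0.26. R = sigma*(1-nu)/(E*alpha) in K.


R = 428*(1-0.26)/(219*1000*5.7e-06) = 254 K

254


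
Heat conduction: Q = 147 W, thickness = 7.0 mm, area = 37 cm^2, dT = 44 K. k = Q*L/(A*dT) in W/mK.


k = 147*7.0/1000/(37/10000*44) = 6.32 W/mK

6.32


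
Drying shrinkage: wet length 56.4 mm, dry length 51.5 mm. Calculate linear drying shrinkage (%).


DS = (56.4 - 51.5) / 56.4 * 100 = 8.69%

8.69


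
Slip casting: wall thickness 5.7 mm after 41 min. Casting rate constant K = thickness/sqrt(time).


K = 5.7 / sqrt(41) = 5.7 / 6.4031 = 0.89 mm/min^0.5

0.89


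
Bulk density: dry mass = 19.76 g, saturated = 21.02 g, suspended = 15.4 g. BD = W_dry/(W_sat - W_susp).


BD = 19.76 / (21.02 - 15.4) = 19.76 / 5.62 = 3.516 g/cm^3

3.516


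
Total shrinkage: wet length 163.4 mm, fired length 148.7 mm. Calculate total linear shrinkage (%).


TS = (163.4 - 148.7) / 163.4 * 100 = 9.0%

9.0


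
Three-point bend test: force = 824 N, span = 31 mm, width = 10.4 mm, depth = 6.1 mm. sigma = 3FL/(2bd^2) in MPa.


sigma = 3*824*31/(2*10.4*6.1^2) = 99.0 MPa

99.0


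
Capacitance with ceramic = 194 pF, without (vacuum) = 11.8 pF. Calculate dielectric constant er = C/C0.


er = 194 / 11.8 = 16.44

16.44


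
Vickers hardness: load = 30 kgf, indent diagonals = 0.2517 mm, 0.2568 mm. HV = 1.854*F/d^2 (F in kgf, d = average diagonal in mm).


d_avg = (0.2517+0.2568)/2 = 0.25425 mm
HV = 1.854*30/0.25425^2 = 860

860


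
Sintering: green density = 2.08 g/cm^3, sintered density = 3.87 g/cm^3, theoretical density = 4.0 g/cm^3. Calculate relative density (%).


Relative = 3.87 / 4.0 * 100 = 96.8%

96.8


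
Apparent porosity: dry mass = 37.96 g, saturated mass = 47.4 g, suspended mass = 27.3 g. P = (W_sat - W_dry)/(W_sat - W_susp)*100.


P = (47.4 - 37.96) / (47.4 - 27.3) * 100 = 9.44 / 20.1 * 100 = 47.0%

47.0


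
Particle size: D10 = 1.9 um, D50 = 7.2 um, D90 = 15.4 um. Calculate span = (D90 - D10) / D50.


Span = (15.4 - 1.9) / 7.2 = 13.5 / 7.2 = 1.875

1.875


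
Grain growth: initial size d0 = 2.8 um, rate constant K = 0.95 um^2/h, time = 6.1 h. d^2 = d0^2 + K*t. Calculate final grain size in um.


d^2 = 2.8^2 + 0.95*6.1 = 13.635
d = sqrt(13.635) = 3.69 um

3.69


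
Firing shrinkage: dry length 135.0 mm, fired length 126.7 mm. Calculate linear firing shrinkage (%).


FS = (135.0 - 126.7) / 135.0 * 100 = 6.15%

6.15


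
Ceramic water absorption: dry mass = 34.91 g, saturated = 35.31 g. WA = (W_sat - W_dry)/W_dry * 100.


WA = (35.31 - 34.91) / 34.91 * 100 = 1.15%

1.15


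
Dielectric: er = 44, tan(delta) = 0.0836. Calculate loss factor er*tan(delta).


Loss = 44 * 0.0836 = 3.678

3.678


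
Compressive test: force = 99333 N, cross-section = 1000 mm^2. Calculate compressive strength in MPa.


CS = 99333 / 1000 = 99.3 MPa

99.3


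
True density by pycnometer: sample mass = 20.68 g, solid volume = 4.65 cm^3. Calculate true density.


TD = 20.68 / 4.65 = 4.447 g/cm^3

4.447


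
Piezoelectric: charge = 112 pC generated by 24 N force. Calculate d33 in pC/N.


d33 = 112 / 24 = 4.7 pC/N

4.7


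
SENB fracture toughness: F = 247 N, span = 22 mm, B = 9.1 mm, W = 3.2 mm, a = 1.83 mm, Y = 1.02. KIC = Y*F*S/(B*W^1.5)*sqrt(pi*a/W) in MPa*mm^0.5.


KIC = 1.02*247*22/(9.1*3.2^1.5)*sqrt(pi*1.83/3.2) = 142.62

142.62


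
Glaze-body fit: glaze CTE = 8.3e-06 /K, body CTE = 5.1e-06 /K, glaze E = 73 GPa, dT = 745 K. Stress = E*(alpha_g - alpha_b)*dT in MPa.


Stress = 73*1000*(8.3e-06 - 5.1e-06)*745 = 174.0 MPa

174.0


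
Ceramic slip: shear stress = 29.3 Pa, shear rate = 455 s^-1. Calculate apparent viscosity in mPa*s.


eta = tau/gamma * 1000 = 29.3/455 * 1000 = 64.4 mPa*s

64.4


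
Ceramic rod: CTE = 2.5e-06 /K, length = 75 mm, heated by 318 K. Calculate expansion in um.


dL = 2.5e-06 * 75 * 318 * 1000 = 59.625 um

59.625


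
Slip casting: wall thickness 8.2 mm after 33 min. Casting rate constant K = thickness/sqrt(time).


K = 8.2 / sqrt(33) = 8.2 / 5.7446 = 1.427 mm/min^0.5

1.427


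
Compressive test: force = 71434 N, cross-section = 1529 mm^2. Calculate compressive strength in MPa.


CS = 71434 / 1529 = 46.7 MPa

46.7


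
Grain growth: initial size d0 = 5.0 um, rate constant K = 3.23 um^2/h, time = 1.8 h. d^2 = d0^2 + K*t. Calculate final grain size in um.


d^2 = 5.0^2 + 3.23*1.8 = 30.814
d = sqrt(30.814) = 5.55 um

5.55


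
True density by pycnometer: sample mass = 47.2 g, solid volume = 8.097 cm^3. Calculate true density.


TD = 47.2 / 8.097 = 5.829 g/cm^3

5.829


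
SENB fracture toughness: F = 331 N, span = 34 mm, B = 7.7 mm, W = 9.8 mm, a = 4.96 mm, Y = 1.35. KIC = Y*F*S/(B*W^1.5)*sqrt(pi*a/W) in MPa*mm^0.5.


KIC = 1.35*331*34/(7.7*9.8^1.5)*sqrt(pi*4.96/9.8) = 81.1

81.1


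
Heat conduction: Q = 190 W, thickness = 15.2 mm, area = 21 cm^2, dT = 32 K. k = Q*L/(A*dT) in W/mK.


k = 190*15.2/1000/(21/10000*32) = 42.98 W/mK

42.98


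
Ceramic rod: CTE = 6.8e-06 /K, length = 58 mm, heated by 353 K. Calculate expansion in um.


dL = 6.8e-06 * 58 * 353 * 1000 = 139.223 um

139.223


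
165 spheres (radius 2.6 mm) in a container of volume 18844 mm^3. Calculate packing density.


V_sphere = 4/3*pi*2.6^3 = 73.6222 mm^3
Total V = 165*73.6222 = 12147.663 mm^3
PD = 12147.663 / 18844 = 0.645

0.645


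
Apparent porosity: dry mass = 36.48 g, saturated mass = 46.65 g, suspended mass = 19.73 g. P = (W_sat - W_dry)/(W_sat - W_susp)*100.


P = (46.65 - 36.48) / (46.65 - 19.73) * 100 = 10.17 / 26.92 * 100 = 37.8%

37.8


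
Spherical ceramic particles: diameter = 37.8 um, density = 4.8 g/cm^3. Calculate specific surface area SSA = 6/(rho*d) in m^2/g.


SSA = 6 / (4.8 * 37.8) = 0.033 m^2/g

0.033


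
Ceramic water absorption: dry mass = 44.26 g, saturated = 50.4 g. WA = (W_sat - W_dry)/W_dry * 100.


WA = (50.4 - 44.26) / 44.26 * 100 = 13.87%

13.87


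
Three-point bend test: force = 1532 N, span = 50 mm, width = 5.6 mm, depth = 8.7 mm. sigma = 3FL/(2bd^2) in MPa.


sigma = 3*1532*50/(2*5.6*8.7^2) = 271.1 MPa

271.1


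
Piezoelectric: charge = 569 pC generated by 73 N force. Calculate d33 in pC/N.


d33 = 569 / 73 = 7.8 pC/N

7.8


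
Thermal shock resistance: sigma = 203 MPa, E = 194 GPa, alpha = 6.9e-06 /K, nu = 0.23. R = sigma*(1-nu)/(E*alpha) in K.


R = 203*(1-0.23)/(194*1000*6.9e-06) = 117 K

117


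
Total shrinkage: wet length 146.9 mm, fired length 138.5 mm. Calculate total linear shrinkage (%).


TS = (146.9 - 138.5) / 146.9 * 100 = 5.72%

5.72


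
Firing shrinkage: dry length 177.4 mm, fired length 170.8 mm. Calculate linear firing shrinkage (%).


FS = (177.4 - 170.8) / 177.4 * 100 = 3.72%

3.72


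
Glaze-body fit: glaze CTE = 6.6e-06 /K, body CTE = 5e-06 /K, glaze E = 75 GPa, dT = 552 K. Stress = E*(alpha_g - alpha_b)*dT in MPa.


Stress = 75*1000*(6.6e-06 - 5e-06)*552 = 66.2 MPa

66.2


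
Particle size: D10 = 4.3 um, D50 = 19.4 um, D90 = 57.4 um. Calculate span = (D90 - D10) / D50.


Span = (57.4 - 4.3) / 19.4 = 53.1 / 19.4 = 2.737

2.737


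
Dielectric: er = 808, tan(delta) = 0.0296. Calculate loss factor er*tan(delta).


Loss = 808 * 0.0296 = 23.917

23.917


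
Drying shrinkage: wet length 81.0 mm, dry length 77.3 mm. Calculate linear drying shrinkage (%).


DS = (81.0 - 77.3) / 81.0 * 100 = 4.57%

4.57


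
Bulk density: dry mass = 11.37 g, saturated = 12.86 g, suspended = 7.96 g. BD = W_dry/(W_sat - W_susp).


BD = 11.37 / (12.86 - 7.96) = 11.37 / 4.9 = 2.32 g/cm^3

2.32


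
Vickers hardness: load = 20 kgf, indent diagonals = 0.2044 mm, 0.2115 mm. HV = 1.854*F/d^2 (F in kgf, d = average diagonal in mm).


d_avg = (0.2044+0.2115)/2 = 0.20795 mm
HV = 1.854*20/0.20795^2 = 857

857


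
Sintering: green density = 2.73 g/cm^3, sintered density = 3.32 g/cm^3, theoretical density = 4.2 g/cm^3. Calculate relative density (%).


Relative = 3.32 / 4.2 * 100 = 79.0%

79.0


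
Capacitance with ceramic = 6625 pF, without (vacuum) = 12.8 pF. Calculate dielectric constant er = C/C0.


er = 6625 / 12.8 = 517.58

517.58


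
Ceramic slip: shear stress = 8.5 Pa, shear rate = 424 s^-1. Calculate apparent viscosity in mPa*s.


eta = tau/gamma * 1000 = 8.5/424 * 1000 = 20.0 mPa*s

20.0


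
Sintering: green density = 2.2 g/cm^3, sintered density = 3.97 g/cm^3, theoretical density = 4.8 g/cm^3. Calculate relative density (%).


Relative = 3.97 / 4.8 * 100 = 82.7%

82.7


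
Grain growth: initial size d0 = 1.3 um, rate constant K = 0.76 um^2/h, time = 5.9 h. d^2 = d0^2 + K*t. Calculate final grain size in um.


d^2 = 1.3^2 + 0.76*5.9 = 6.174
d = sqrt(6.174) = 2.48 um

2.48


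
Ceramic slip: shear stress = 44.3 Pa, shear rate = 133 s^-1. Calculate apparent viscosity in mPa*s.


eta = tau/gamma * 1000 = 44.3/133 * 1000 = 333.1 mPa*s

333.1


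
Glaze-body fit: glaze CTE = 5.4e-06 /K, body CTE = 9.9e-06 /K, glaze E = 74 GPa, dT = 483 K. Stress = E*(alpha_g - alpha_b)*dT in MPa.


Stress = 74*1000*(5.4e-06 - 9.9e-06)*483 = -160.8 MPa

-160.8


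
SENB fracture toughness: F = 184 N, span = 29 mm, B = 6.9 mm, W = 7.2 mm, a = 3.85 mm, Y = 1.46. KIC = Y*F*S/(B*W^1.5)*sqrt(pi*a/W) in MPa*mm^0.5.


KIC = 1.46*184*29/(6.9*7.2^1.5)*sqrt(pi*3.85/7.2) = 75.75

75.75


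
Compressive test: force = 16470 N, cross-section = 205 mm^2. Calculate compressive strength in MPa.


CS = 16470 / 205 = 80.3 MPa

80.3


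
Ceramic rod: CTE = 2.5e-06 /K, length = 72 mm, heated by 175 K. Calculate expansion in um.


dL = 2.5e-06 * 72 * 175 * 1000 = 31.5 um

31.5


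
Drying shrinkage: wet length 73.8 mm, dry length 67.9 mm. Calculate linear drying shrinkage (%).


DS = (73.8 - 67.9) / 73.8 * 100 = 7.99%

7.99


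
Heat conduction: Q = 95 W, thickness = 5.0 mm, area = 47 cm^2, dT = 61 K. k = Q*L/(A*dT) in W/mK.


k = 95*5.0/1000/(47/10000*61) = 1.66 W/mK

1.66


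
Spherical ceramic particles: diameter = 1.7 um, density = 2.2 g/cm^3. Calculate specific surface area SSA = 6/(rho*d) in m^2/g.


SSA = 6 / (2.2 * 1.7) = 1.604 m^2/g

1.604


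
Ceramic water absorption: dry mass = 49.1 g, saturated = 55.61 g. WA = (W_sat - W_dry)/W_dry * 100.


WA = (55.61 - 49.1) / 49.1 * 100 = 13.26%

13.26


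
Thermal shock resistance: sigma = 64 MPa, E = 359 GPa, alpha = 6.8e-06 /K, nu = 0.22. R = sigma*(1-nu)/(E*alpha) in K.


R = 64*(1-0.22)/(359*1000*6.8e-06) = 20 K

20


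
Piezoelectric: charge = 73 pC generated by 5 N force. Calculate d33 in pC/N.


d33 = 73 / 5 = 14.6 pC/N

14.6


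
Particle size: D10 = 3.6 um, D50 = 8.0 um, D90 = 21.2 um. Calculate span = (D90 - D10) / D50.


Span = (21.2 - 3.6) / 8.0 = 17.6 / 8.0 = 2.2

2.2


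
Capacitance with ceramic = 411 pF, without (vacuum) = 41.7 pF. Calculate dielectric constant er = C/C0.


er = 411 / 41.7 = 9.86

9.86


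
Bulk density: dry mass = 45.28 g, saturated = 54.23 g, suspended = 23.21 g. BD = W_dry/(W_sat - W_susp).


BD = 45.28 / (54.23 - 23.21) = 45.28 / 31.02 = 1.46 g/cm^3

1.46


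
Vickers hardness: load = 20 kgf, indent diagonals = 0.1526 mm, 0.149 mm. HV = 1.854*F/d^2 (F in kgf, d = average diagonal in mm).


d_avg = (0.1526+0.149)/2 = 0.1508 mm
HV = 1.854*20/0.1508^2 = 1631

1631


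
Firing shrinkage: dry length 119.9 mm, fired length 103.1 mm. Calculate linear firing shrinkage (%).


FS = (119.9 - 103.1) / 119.9 * 100 = 14.01%

14.01


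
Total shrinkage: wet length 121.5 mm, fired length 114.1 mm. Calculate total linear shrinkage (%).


TS = (121.5 - 114.1) / 121.5 * 100 = 6.09%

6.09


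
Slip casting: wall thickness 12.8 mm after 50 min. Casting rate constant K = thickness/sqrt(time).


K = 12.8 / sqrt(50) = 12.8 / 7.0711 = 1.81 mm/min^0.5

1.81


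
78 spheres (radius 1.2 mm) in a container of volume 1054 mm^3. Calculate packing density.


V_sphere = 4/3*pi*1.2^3 = 7.2382 mm^3
Total V = 78*7.2382 = 564.5796 mm^3
PD = 564.5796 / 1054 = 0.536

0.536


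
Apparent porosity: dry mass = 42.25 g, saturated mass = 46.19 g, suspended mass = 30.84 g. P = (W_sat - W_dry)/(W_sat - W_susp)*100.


P = (46.19 - 42.25) / (46.19 - 30.84) * 100 = 3.94 / 15.35 * 100 = 25.7%

25.7


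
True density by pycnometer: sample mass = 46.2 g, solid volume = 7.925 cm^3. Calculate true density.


TD = 46.2 / 7.925 = 5.83 g/cm^3

5.83


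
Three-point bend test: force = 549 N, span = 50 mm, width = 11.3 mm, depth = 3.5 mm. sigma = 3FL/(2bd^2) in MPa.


sigma = 3*549*50/(2*11.3*3.5^2) = 297.5 MPa

297.5


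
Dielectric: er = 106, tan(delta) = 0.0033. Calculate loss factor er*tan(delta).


Loss = 106 * 0.0033 = 0.35

0.35


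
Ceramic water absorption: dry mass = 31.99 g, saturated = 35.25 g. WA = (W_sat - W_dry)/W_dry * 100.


WA = (35.25 - 31.99) / 31.99 * 100 = 10.19%

10.19


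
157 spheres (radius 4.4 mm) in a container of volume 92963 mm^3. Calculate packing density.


V_sphere = 4/3*pi*4.4^3 = 356.8179 mm^3
Total V = 157*356.8179 = 56020.4103 mm^3
PD = 56020.4103 / 92963 = 0.603

0.603


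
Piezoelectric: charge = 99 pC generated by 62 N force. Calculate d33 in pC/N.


d33 = 99 / 62 = 1.6 pC/N

1.6


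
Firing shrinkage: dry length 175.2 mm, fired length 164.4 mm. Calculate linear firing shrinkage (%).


FS = (175.2 - 164.4) / 175.2 * 100 = 6.16%

6.16


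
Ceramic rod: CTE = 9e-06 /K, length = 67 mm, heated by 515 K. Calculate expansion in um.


dL = 9e-06 * 67 * 515 * 1000 = 310.545 um

310.545


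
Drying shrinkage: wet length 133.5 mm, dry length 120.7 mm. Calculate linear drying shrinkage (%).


DS = (133.5 - 120.7) / 133.5 * 100 = 9.59%

9.59


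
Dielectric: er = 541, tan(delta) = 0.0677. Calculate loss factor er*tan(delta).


Loss = 541 * 0.0677 = 36.626

36.626


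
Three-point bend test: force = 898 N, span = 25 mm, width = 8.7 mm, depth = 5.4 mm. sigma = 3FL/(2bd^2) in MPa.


sigma = 3*898*25/(2*8.7*5.4^2) = 132.7 MPa

132.7


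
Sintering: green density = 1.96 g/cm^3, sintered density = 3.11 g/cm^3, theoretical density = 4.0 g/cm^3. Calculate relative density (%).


Relative = 3.11 / 4.0 * 100 = 77.8%

77.8


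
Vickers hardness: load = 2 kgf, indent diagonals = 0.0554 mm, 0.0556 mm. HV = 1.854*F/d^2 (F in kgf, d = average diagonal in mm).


d_avg = (0.0554+0.0556)/2 = 0.0555 mm
HV = 1.854*2/0.0555^2 = 1204

1204


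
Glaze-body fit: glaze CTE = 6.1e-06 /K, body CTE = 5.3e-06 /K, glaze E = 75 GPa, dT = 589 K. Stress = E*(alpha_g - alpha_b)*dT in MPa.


Stress = 75*1000*(6.1e-06 - 5.3e-06)*589 = 35.3 MPa

35.3


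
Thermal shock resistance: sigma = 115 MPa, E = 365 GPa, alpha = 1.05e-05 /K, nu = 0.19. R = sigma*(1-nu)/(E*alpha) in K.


R = 115*(1-0.19)/(365*1000*1.05e-05) = 24 K

24


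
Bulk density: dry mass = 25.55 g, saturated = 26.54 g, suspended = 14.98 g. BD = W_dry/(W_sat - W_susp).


BD = 25.55 / (26.54 - 14.98) = 25.55 / 11.56 = 2.21 g/cm^3

2.21


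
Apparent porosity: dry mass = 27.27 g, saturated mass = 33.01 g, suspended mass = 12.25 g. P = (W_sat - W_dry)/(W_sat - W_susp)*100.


P = (33.01 - 27.27) / (33.01 - 12.25) * 100 = 5.74 / 20.76 * 100 = 27.6%

27.6
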